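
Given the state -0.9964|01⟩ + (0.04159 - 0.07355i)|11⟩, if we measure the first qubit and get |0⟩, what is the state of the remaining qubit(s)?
-|1⟩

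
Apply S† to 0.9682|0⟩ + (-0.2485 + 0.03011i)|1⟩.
0.9682|0⟩ + (0.03011 + 0.2485i)|1⟩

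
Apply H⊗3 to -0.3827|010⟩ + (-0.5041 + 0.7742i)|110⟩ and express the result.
(-0.3135 + 0.2737i)|000⟩ + (-0.3135 + 0.2737i)|001⟩ + (0.3135 - 0.2737i)|010⟩ + (0.3135 - 0.2737i)|011⟩ + (0.04292 - 0.2737i)|100⟩ + (0.04292 - 0.2737i)|101⟩ + (-0.04292 + 0.2737i)|110⟩ + (-0.04292 + 0.2737i)|111⟩

H⊗3 gives amp(|y⟩) = (1/2√2) Σ_x (−1)^(x·y) amp(|x⟩), where x·y is the number of positions in which both x and y have a 1.
|000⟩: (-0.3827 + (-0.5041 + 0.7742i))/(2√2) = (-0.3135 + 0.2737i)
|001⟩: (-0.3827 + (-0.5041 + 0.7742i))/(2√2) = (-0.3135 + 0.2737i)
|010⟩: (0.3827 - (-0.5041 + 0.7742i))/(2√2) = (0.3135 - 0.2737i)
|011⟩: (0.3827 - (-0.5041 + 0.7742i))/(2√2) = (0.3135 - 0.2737i)
|100⟩: (-0.3827 - (-0.5041 + 0.7742i))/(2√2) = (0.04292 - 0.2737i)
|101⟩: (-0.3827 - (-0.5041 + 0.7742i))/(2√2) = (0.04292 - 0.2737i)
|110⟩: (0.3827 + (-0.5041 + 0.7742i))/(2√2) = (-0.04292 + 0.2737i)
|111⟩: (0.3827 + (-0.5041 + 0.7742i))/(2√2) = (-0.04292 + 0.2737i)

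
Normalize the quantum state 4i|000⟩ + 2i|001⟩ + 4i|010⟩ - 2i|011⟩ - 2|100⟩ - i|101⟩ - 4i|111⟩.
0.5121i|000⟩ + 0.2561i|001⟩ + 0.5121i|010⟩ - 0.2561i|011⟩ - 0.2561|100⟩ - 0.128i|101⟩ - 0.5121i|111⟩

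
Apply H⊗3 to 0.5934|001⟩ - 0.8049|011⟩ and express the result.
-0.07478|000⟩ + 0.07478|001⟩ + 0.4944|010⟩ - 0.4944|011⟩ - 0.07478|100⟩ + 0.07478|101⟩ + 0.4944|110⟩ - 0.4944|111⟩

H⊗3 gives amp(|y⟩) = (1/2√2) Σ_x (−1)^(x·y) amp(|x⟩), where x·y is the number of positions in which both x and y have a 1.
|000⟩: (0.5934 - 0.8049)/(2√2) = -0.07478
|001⟩: (-0.5934 + 0.8049)/(2√2) = 0.07478
|010⟩: (0.5934 + 0.8049)/(2√2) = 0.4944
|011⟩: (-0.5934 - 0.8049)/(2√2) = -0.4944
|100⟩: (0.5934 - 0.8049)/(2√2) = -0.07478
|101⟩: (-0.5934 + 0.8049)/(2√2) = 0.07478
|110⟩: (0.5934 + 0.8049)/(2√2) = 0.4944
|111⟩: (-0.5934 - 0.8049)/(2√2) = -0.4944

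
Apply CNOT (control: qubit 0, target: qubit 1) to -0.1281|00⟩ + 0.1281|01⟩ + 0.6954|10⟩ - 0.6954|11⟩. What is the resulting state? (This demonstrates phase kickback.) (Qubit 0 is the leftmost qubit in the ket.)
-0.1281|00⟩ + 0.1281|01⟩ - 0.6954|10⟩ + 0.6954|11⟩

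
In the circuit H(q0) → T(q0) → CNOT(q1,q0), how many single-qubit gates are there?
2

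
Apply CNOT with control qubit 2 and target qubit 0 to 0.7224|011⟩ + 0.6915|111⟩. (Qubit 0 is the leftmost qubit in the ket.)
0.6915|011⟩ + 0.7224|111⟩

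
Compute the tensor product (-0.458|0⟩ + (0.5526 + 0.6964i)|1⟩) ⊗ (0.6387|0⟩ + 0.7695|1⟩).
-0.2925|00⟩ - 0.3524|01⟩ + (0.3529 + 0.4448i)|10⟩ + (0.4252 + 0.5359i)|11⟩

amp(|b₁b₂…⟩) = product of the factor amplitudes for bits b₁, b₂, …; only kets whose every factor amplitude is nonzero survive.
|00⟩: (-0.458)(0.6387) = -0.2925
|01⟩: (-0.458)(0.7695) = -0.3524
|10⟩: (0.5526 + 0.6964i)(0.6387) = (0.3529 + 0.4448i)
|11⟩: (0.5526 + 0.6964i)(0.7695) = (0.4252 + 0.5359i)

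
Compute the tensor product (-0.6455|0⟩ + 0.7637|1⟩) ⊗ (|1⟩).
-0.6455|01⟩ + 0.7637|11⟩

amp(|b₁b₂…⟩) = product of the factor amplitudes for bits b₁, b₂, …; only kets whose every factor amplitude is nonzero survive.
|01⟩: (-0.6455)(1) = -0.6455
|11⟩: (0.7637)(1) = 0.7637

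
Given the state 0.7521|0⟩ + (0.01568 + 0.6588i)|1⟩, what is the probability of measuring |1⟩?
0.4343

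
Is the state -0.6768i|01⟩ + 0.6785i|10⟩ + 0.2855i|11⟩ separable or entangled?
Entangled

Writing the state as a|00⟩ + b|01⟩ + c|10⟩ + d|11⟩, it is a product state iff ad − bc = 0.
Here (a, b, c, d) = (0, -0.6768i, 0.6785i, 0.2855i): ad − bc = (0)(0.2855i) − (-0.6768i)(0.6785i) = -0.4592 ≠ 0, so the state is entangled.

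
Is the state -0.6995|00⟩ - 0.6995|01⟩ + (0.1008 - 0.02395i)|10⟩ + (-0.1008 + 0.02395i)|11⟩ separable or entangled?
Entangled

Writing the state as a|00⟩ + b|01⟩ + c|10⟩ + d|11⟩, it is a product state iff ad − bc = 0.
Here (a, b, c, d) = (-0.6995, -0.6995, (0.1008 - 0.02395i), (-0.1008 + 0.02395i)): ad − bc = (-0.6995)(-0.1008 + 0.02395i) − (-0.6995)(0.1008 - 0.02395i) = (0.141 - 0.03351i) ≠ 0, so the state is entangled.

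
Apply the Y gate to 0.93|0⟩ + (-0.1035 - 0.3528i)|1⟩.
(-0.3528 + 0.1035i)|0⟩ + 0.93i|1⟩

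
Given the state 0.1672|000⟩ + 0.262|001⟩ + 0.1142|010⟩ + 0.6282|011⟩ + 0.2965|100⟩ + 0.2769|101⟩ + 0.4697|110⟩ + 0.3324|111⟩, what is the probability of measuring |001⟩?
0.06864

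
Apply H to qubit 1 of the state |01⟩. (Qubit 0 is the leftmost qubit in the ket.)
1/√2|00⟩ - 1/√2|01⟩

H on qubit 1 mixes each pair of kets that differ only in qubit 1: amplitudes (a, b) of (|…0…⟩, |…1…⟩) become ((a + b)/√2, (a − b)/√2). Kets absent from the input have amplitude 0.
(|00⟩, |01⟩): (a, b) = (0, 1) → (1/√2, -1/√2)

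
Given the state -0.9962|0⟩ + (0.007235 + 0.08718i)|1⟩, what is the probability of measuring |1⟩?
0.007653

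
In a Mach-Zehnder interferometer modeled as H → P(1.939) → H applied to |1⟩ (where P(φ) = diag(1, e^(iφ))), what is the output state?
(0.68 - 0.4665i)|0⟩ + (0.32 + 0.4665i)|1⟩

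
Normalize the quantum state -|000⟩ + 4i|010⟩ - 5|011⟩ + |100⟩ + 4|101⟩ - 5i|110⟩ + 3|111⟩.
-0.1037|000⟩ + 0.4148i|010⟩ - 0.5185|011⟩ + 0.1037|100⟩ + 0.4148|101⟩ - 0.5185i|110⟩ + 0.3111|111⟩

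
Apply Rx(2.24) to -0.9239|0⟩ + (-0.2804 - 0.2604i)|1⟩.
(-0.6369 + 0.2524i)|0⟩ + (-0.1222 + 0.7182i)|1⟩

Rx(2.24) = [[cos(θ/2), −i·sin(θ/2)], [−i·sin(θ/2), cos(θ/2)]]; θ = 2.24, cos(θ/2) ≈ 0.435682, sin(θ/2) ≈ 0.9001.
With a = amp(|0⟩) = -0.9239 and b = amp(|1⟩) = (-0.2804 - 0.2604i):
new amp(|0⟩) = (0.435682)·a + (-0.9001i)·b = (-0.6369 + 0.2524i)
new amp(|1⟩) = (-0.9001i)·a + (0.435682)·b = (-0.1222 + 0.7182i)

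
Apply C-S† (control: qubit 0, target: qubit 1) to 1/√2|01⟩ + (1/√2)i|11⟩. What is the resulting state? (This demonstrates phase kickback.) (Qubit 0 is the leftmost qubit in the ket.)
1/√2|01⟩ + 1/√2|11⟩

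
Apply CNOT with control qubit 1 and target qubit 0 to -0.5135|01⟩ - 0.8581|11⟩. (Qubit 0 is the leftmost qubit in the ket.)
-0.8581|01⟩ - 0.5135|11⟩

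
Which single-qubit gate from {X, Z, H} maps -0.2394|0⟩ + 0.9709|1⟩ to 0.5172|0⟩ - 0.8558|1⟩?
H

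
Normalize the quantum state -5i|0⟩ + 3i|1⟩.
-0.8575i|0⟩ + 0.5145i|1⟩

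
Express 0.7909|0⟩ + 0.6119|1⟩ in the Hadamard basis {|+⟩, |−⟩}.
0.9919|+⟩ + 0.1266|−⟩

With |ψ⟩ = α|0⟩ + β|1⟩, the Hadamard-basis coefficients are ⟨+|ψ⟩ = (α + β)/√2 and ⟨−|ψ⟩ = (α − β)/√2.
Here α = 0.7909, β = 0.6119: (α + β)/√2 = 0.9919, (α − β)/√2 = 0.1266.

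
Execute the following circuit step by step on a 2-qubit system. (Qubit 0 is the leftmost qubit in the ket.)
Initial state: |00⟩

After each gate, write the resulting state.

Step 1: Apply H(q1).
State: 1/√2|00⟩ + 1/√2|01⟩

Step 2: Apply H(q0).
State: 1/2|00⟩ + 1/2|01⟩ + 1/2|10⟩ + 1/2|11⟩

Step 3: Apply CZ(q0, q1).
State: 1/2|00⟩ + 1/2|01⟩ + 1/2|10⟩ - 1/2|11⟩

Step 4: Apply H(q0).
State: 1/√2|00⟩ + 1/√2|11⟩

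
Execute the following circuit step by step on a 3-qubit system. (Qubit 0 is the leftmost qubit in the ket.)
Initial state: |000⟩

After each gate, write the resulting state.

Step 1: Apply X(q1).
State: |010⟩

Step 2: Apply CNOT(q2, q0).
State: |010⟩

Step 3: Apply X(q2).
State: |011⟩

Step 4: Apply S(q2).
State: i|011⟩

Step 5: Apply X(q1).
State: i|001⟩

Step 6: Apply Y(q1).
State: -|011⟩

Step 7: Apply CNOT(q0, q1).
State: -|011⟩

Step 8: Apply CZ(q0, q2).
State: -|011⟩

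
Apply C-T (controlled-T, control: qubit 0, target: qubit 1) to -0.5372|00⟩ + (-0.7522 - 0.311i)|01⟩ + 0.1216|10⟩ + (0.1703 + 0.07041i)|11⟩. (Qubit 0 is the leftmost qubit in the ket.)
-0.5372|00⟩ + (-0.7522 - 0.311i)|01⟩ + 0.1216|10⟩ + (0.07063 + 0.1702i)|11⟩

C-T leaves the control-|0⟩ kets |00⟩, |01⟩ unchanged and applies T to qubit 1 on the control-|1⟩ pair (|10⟩, |11⟩).
T = [[1, 0], [0, (1/√2 + (1/√2)i)]].
With a = amp(|10⟩) = 0.1216 and b = amp(|11⟩) = (0.1703 + 0.07041i):
new amp(|10⟩) = (1)·a = 0.1216
new amp(|11⟩) = (1/√2 + (1/√2)i)·b = (0.07063 + 0.1702i)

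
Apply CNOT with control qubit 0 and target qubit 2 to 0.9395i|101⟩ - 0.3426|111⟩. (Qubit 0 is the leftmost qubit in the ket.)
0.9395i|100⟩ - 0.3426|110⟩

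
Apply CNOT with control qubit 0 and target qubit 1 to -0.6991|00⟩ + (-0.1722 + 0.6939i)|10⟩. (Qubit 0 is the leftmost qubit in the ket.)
-0.6991|00⟩ + (-0.1722 + 0.6939i)|11⟩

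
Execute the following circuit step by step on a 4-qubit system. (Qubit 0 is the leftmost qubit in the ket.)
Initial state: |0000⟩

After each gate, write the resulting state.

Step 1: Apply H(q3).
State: 1/√2|0000⟩ + 1/√2|0001⟩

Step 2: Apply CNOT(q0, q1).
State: 1/√2|0000⟩ + 1/√2|0001⟩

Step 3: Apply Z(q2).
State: 1/√2|0000⟩ + 1/√2|0001⟩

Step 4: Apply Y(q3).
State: -(1/√2)i|0000⟩ + (1/√2)i|0001⟩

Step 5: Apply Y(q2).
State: 1/√2|0010⟩ - 1/√2|0011⟩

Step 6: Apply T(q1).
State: 1/√2|0010⟩ - 1/√2|0011⟩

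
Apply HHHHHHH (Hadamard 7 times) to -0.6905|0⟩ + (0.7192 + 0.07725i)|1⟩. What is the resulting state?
(0.02029 + 0.05462i)|0⟩ + (-0.9968 - 0.05462i)|1⟩

H² = I, so H^7 = H: a single Hadamard. With (a, b) = (-0.6905, (0.7192 + 0.07725i)), H gives ((a + b)/√2, (a − b)/√2) = ((0.02029 + 0.05462i), (-0.9968 - 0.05462i)).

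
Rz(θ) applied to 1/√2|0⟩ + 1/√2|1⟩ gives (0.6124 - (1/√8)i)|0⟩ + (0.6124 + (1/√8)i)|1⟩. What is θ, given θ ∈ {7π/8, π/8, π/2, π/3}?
π/3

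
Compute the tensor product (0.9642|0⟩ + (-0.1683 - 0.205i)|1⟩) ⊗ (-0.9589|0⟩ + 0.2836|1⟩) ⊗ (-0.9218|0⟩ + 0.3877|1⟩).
0.8523|000⟩ - 0.3585|001⟩ - 0.2521|010⟩ + 0.106|011⟩ + (-0.1488 - 0.1812i)|100⟩ + (0.06257 + 0.07621i)|101⟩ + (0.044 + 0.05359i)|110⟩ + (-0.0185 - 0.02254i)|111⟩

amp(|b₁b₂…⟩) = product of the factor amplitudes for bits b₁, b₂, …; only kets whose every factor amplitude is nonzero survive.
|000⟩: (0.9642)(-0.9589)(-0.9218) = 0.8523
|001⟩: (0.9642)(-0.9589)(0.3877) = -0.3585
|010⟩: (0.9642)(0.2836)(-0.9218) = -0.2521
|011⟩: (0.9642)(0.2836)(0.3877) = 0.106
|100⟩: (-0.1683 - 0.205i)(-0.9589)(-0.9218) = (-0.1488 - 0.1812i)
|101⟩: (-0.1683 - 0.205i)(-0.9589)(0.3877) = (0.06257 + 0.07621i)
|110⟩: (-0.1683 - 0.205i)(0.2836)(-0.9218) = (0.044 + 0.05359i)
|111⟩: (-0.1683 - 0.205i)(0.2836)(0.3877) = (-0.0185 - 0.02254i)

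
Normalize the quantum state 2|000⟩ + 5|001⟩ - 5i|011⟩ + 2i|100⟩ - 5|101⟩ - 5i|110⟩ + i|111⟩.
0.1916|000⟩ + 0.4789|001⟩ - 0.4789i|011⟩ + 0.1916i|100⟩ - 0.4789|101⟩ - 0.4789i|110⟩ + 0.09578i|111⟩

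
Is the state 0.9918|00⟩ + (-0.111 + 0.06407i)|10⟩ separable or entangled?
Separable

Writing the state as a|00⟩ + b|01⟩ + c|10⟩ + d|11⟩, it is a product state iff ad − bc = 0.
Here (a, b, c, d) = (0.9918, 0, (-0.111 + 0.06407i), 0): ad − bc = (0.9918)(0) − (0)(-0.111 + 0.06407i) = 0, so the state is separable.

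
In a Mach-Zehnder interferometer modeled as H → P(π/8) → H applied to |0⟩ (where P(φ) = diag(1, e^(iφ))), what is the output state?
(0.9619 + 0.1913i)|0⟩ + (0.03806 - 0.1913i)|1⟩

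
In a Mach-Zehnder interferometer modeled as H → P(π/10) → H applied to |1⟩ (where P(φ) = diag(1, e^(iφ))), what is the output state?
(0.02447 - 0.1545i)|0⟩ + (0.9755 + 0.1545i)|1⟩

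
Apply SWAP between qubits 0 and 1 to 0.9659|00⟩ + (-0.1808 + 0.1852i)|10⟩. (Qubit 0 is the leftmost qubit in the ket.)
0.9659|00⟩ + (-0.1808 + 0.1852i)|01⟩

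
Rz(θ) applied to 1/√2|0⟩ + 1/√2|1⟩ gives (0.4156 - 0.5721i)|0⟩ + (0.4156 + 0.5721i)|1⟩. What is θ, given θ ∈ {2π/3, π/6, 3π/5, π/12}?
3π/5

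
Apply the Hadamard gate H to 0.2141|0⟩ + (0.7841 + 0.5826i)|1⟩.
(0.7058 + 0.412i)|0⟩ + (-0.4031 - 0.412i)|1⟩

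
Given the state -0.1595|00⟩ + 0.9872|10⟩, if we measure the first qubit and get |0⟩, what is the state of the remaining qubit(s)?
-|0⟩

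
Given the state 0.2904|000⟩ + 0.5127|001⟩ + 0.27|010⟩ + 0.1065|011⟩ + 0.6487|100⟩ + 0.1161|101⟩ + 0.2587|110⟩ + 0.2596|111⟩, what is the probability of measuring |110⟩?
0.06693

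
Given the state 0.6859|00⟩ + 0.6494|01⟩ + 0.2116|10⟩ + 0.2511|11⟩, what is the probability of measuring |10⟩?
0.04477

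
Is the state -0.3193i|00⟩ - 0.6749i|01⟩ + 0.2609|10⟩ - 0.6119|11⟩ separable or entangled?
Entangled

Writing the state as a|00⟩ + b|01⟩ + c|10⟩ + d|11⟩, it is a product state iff ad − bc = 0.
Here (a, b, c, d) = (-0.3193i, -0.6749i, 0.2609, -0.6119): ad − bc = (-0.3193i)(-0.6119) − (-0.6749i)(0.2609) = 0.3715i ≠ 0, so the state is entangled.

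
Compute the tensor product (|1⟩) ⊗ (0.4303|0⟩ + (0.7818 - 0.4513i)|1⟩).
0.4303|10⟩ + (0.7818 - 0.4513i)|11⟩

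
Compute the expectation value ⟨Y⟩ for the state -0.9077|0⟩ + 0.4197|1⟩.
0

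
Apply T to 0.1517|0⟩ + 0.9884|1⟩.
0.1517|0⟩ + (0.6989 + 0.6989i)|1⟩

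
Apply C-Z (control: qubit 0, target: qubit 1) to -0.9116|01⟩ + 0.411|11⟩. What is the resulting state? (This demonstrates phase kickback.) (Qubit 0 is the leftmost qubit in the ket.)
-0.9116|01⟩ - 0.411|11⟩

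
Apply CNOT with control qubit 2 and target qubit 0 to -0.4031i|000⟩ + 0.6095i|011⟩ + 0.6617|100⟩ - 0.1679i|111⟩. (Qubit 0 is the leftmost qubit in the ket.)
-0.4031i|000⟩ - 0.1679i|011⟩ + 0.6617|100⟩ + 0.6095i|111⟩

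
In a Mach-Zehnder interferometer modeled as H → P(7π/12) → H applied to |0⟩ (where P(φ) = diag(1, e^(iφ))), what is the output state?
(0.3706 + 0.483i)|0⟩ + (0.6294 - 0.483i)|1⟩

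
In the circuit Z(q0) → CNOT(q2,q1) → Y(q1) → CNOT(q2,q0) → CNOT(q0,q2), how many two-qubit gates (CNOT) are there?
3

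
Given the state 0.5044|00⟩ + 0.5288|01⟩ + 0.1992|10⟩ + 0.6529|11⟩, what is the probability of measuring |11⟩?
0.4263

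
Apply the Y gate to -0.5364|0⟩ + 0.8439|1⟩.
-0.8439i|0⟩ - 0.5364i|1⟩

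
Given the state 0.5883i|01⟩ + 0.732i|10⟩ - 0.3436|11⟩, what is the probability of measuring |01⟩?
0.3461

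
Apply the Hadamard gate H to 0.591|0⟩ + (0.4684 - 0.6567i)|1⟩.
(0.7491 - 0.4644i)|0⟩ + (0.08669 + 0.4644i)|1⟩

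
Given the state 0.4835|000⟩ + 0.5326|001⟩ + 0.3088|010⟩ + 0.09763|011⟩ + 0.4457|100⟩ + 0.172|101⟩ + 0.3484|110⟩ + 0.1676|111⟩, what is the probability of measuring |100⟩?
0.1986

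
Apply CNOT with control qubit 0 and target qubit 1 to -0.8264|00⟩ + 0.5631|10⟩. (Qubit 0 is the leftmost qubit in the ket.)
-0.8264|00⟩ + 0.5631|11⟩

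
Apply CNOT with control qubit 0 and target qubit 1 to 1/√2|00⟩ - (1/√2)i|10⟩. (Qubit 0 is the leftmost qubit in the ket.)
1/√2|00⟩ - (1/√2)i|11⟩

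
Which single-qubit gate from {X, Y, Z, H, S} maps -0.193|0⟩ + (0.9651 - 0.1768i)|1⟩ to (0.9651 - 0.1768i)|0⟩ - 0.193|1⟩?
X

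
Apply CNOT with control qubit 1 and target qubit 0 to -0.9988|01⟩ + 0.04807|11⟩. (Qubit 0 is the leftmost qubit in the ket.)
0.04807|01⟩ - 0.9988|11⟩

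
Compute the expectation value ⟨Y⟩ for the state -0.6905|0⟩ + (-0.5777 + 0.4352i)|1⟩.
-0.601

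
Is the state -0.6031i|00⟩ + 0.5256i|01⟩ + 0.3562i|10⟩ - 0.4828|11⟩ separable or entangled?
Entangled

Writing the state as a|00⟩ + b|01⟩ + c|10⟩ + d|11⟩, it is a product state iff ad − bc = 0.
Here (a, b, c, d) = (-0.6031i, 0.5256i, 0.3562i, -0.4828): ad − bc = (-0.6031i)(-0.4828) − (0.5256i)(0.3562i) = (0.1872 + 0.2912i) ≠ 0, so the state is entangled.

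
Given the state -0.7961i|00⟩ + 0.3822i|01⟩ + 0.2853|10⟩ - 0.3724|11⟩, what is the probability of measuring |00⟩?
0.6338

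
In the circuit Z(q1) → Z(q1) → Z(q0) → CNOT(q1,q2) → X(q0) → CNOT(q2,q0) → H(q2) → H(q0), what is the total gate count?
8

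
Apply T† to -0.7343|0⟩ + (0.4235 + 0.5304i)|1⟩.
-0.7343|0⟩ + (0.6745 + 0.07559i)|1⟩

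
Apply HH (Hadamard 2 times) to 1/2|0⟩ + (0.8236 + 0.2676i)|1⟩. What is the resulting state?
1/2|0⟩ + (0.8236 + 0.2676i)|1⟩

H² = I, so an even number of Hadamards cancels: H^2 = I and the state is unchanged.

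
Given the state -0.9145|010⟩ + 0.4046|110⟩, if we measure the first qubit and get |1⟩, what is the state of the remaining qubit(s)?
|10⟩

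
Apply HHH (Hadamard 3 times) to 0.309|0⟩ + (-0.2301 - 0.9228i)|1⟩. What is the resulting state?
(0.05579 - 0.6525i)|0⟩ + (0.3812 + 0.6525i)|1⟩

H² = I, so H^3 = H: a single Hadamard. With (a, b) = (0.309, (-0.2301 - 0.9228i)), H gives ((a + b)/√2, (a − b)/√2) = ((0.05579 - 0.6525i), (0.3812 + 0.6525i)).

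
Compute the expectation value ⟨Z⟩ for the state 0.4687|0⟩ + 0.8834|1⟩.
-0.5607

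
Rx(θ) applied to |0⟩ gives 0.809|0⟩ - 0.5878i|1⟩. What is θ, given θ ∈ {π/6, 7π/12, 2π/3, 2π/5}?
2π/5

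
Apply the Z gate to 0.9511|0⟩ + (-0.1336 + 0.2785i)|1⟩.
0.9511|0⟩ + (0.1336 - 0.2785i)|1⟩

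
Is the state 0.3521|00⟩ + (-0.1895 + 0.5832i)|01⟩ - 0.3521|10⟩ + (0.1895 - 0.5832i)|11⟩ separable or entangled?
Separable

Writing the state as a|00⟩ + b|01⟩ + c|10⟩ + d|11⟩, it is a product state iff ad − bc = 0.
Here (a, b, c, d) = (0.3521, (-0.1895 + 0.5832i), -0.3521, (0.1895 - 0.5832i)): ad − bc = (0.3521)(0.1895 - 0.5832i) − (-0.1895 + 0.5832i)(-0.3521) = 0, so the state is separable.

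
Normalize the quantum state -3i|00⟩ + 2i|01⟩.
-0.8321i|00⟩ + 0.5547i|01⟩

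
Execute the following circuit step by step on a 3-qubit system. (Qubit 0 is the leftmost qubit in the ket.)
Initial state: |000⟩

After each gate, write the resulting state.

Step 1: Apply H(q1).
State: 1/√2|000⟩ + 1/√2|010⟩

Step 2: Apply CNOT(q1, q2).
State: 1/√2|000⟩ + 1/√2|011⟩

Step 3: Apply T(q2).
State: 1/√2|000⟩ + (1/2 + (1/2)i)|011⟩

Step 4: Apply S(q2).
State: 1/√2|000⟩ + (-1/2 + (1/2)i)|011⟩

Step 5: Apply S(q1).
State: 1/√2|000⟩ + (-1/2 - (1/2)i)|011⟩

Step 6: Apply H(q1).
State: 1/2|000⟩ + (-1/√8 - (1/√8)i)|001⟩ + 1/2|010⟩ + (1/√8 + (1/√8)i)|011⟩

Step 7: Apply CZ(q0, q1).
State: 1/2|000⟩ + (-1/√8 - (1/√8)i)|001⟩ + 1/2|010⟩ + (1/√8 + (1/√8)i)|011⟩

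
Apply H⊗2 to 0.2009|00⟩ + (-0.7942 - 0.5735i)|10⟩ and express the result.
(-0.2967 - 0.2868i)|00⟩ + (-0.2967 - 0.2868i)|01⟩ + (0.4976 + 0.2868i)|10⟩ + (0.4976 + 0.2868i)|11⟩

H⊗2 gives amp(|y⟩) = (1/2) Σ_x (−1)^(x·y) amp(|x⟩), where x·y is the number of positions in which both x and y have a 1.
|00⟩: (0.2009 + (-0.7942 - 0.5735i))/2 = (-0.2967 - 0.2868i)
|01⟩: (0.2009 + (-0.7942 - 0.5735i))/2 = (-0.2967 - 0.2868i)
|10⟩: (0.2009 - (-0.7942 - 0.5735i))/2 = (0.4976 + 0.2868i)
|11⟩: (0.2009 - (-0.7942 - 0.5735i))/2 = (0.4976 + 0.2868i)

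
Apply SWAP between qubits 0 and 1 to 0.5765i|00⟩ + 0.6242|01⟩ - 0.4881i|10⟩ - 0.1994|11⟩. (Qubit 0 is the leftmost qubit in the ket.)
0.5765i|00⟩ - 0.4881i|01⟩ + 0.6242|10⟩ - 0.1994|11⟩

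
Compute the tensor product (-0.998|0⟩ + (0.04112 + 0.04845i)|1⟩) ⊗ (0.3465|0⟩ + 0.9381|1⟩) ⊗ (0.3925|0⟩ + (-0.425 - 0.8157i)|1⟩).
-0.1357|000⟩ + (0.147 + 0.2821i)|001⟩ - 0.3675|010⟩ + (0.3979 + 0.7637i)|011⟩ + (0.005592 + 0.006589i)|100⟩ + (0.007638 - 0.01876i)|101⟩ + (0.01514 + 0.01784i)|110⟩ + (0.02068 - 0.05078i)|111⟩

amp(|b₁b₂…⟩) = product of the factor amplitudes for bits b₁, b₂, …; only kets whose every factor amplitude is nonzero survive.
|000⟩: (-0.998)(0.3465)(0.3925) = -0.1357
|001⟩: (-0.998)(0.3465)(-0.425 - 0.8157i) = (0.147 + 0.2821i)
|010⟩: (-0.998)(0.9381)(0.3925) = -0.3675
|011⟩: (-0.998)(0.9381)(-0.425 - 0.8157i) = (0.3979 + 0.7637i)
|100⟩: (0.04112 + 0.04845i)(0.3465)(0.3925) = (0.005592 + 0.006589i)
|101⟩: (0.04112 + 0.04845i)(0.3465)(-0.425 - 0.8157i) = (0.007638 - 0.01876i)
|110⟩: (0.04112 + 0.04845i)(0.9381)(0.3925) = (0.01514 + 0.01784i)
|111⟩: (0.04112 + 0.04845i)(0.9381)(-0.425 - 0.8157i) = (0.02068 - 0.05078i)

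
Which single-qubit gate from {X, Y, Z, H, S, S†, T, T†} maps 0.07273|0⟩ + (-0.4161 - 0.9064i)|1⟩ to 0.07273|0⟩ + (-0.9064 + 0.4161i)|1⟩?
S†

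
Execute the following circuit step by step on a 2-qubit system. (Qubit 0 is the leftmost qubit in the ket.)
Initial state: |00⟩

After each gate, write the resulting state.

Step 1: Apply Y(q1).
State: i|01⟩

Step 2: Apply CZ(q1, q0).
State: i|01⟩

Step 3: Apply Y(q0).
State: -|11⟩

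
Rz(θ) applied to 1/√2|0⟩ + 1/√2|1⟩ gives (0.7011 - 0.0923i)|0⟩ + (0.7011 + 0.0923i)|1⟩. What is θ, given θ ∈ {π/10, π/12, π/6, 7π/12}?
π/12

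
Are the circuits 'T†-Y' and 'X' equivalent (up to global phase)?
No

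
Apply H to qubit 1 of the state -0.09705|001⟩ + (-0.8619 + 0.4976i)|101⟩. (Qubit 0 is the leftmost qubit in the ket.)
-0.06862|001⟩ - 0.06862|011⟩ + (-0.6095 + 0.3519i)|101⟩ + (-0.6095 + 0.3519i)|111⟩

H on qubit 1 mixes each pair of kets that differ only in qubit 1: amplitudes (a, b) of (|…0…⟩, |…1…⟩) become ((a + b)/√2, (a − b)/√2). Kets absent from the input have amplitude 0.
(|001⟩, |011⟩): (a, b) = (-0.09705, 0) → (-0.06862, -0.06862)
(|101⟩, |111⟩): (a, b) = ((-0.8619 + 0.4976i), 0) → ((-0.6095 + 0.3519i), (-0.6095 + 0.3519i))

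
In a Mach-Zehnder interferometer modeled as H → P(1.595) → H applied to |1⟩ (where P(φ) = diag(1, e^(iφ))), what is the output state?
(0.5121 - 0.4999i)|0⟩ + (0.4879 + 0.4999i)|1⟩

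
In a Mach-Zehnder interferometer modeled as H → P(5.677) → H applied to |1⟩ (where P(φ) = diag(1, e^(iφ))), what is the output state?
(0.08909 + 0.2849i)|0⟩ + (0.9109 - 0.2849i)|1⟩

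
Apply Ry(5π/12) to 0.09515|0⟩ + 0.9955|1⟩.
-0.5305|0⟩ + 0.8477|1⟩

Ry(5π/12) = [[cos(θ/2), −sin(θ/2)], [sin(θ/2), cos(θ/2)]]; θ = 5π/12, cos(θ/2) ≈ 0.793353, sin(θ/2) ≈ 0.608761.
With a = amp(|0⟩) = 0.09515 and b = amp(|1⟩) = 0.9955:
new amp(|0⟩) = (0.793353)·a + (-0.608761)·b = -0.5305
new amp(|1⟩) = (0.608761)·a + (0.793353)·b = 0.8477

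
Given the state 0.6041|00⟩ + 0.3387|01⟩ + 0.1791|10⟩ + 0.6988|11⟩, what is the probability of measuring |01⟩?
0.1147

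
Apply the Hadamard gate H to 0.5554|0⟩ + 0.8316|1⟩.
0.9808|0⟩ - 0.1953|1⟩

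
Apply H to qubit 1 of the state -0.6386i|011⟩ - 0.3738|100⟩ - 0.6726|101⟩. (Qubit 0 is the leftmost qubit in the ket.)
-0.4516i|001⟩ + 0.4516i|011⟩ - 0.2643|100⟩ - 0.4756|101⟩ - 0.2643|110⟩ - 0.4756|111⟩

H on qubit 1 mixes each pair of kets that differ only in qubit 1: amplitudes (a, b) of (|…0…⟩, |…1…⟩) become ((a + b)/√2, (a − b)/√2). Kets absent from the input have amplitude 0.
(|001⟩, |011⟩): (a, b) = (0, -0.6386i) → (-0.4516i, 0.4516i)
(|100⟩, |110⟩): (a, b) = (-0.3738, 0) → (-0.2643, -0.2643)
(|101⟩, |111⟩): (a, b) = (-0.6726, 0) → (-0.4756, -0.4756)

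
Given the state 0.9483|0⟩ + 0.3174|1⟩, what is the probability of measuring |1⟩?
0.1007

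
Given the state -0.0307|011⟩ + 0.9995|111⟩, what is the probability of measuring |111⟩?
0.999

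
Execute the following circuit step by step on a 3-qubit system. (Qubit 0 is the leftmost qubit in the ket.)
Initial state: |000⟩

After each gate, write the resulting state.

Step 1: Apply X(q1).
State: |010⟩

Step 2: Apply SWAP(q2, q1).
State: |001⟩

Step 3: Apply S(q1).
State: |001⟩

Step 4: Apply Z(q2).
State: -|001⟩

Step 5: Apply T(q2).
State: (-1/√2 - (1/√2)i)|001⟩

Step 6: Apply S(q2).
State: (1/√2 - (1/√2)i)|001⟩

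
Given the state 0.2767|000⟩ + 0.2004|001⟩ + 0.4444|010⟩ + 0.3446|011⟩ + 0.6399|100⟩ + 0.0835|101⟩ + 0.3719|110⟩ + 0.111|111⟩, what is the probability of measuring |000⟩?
0.07656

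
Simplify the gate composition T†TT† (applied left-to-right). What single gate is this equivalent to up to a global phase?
T†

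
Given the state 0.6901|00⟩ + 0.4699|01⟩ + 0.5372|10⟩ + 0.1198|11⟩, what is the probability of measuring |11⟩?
0.01435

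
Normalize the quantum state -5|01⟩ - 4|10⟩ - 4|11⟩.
-0.6623|01⟩ - 0.5298|10⟩ - 0.5298|11⟩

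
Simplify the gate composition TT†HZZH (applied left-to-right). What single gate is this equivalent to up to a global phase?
I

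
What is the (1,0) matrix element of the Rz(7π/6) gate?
0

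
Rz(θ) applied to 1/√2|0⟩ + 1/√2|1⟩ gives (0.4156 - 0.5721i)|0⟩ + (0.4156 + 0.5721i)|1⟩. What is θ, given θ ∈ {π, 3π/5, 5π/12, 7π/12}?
3π/5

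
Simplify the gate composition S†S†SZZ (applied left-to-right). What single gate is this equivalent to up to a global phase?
S†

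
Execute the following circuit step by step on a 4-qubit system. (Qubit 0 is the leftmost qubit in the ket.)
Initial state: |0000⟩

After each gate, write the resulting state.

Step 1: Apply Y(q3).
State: i|0001⟩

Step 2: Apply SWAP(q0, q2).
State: i|0001⟩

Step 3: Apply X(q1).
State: i|0101⟩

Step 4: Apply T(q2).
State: i|0101⟩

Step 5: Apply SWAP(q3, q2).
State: i|0110⟩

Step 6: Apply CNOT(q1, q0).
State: i|1110⟩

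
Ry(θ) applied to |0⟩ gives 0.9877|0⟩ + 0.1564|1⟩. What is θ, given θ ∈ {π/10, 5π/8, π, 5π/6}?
π/10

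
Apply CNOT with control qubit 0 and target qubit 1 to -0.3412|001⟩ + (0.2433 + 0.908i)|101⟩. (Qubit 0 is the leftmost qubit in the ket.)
-0.3412|001⟩ + (0.2433 + 0.908i)|111⟩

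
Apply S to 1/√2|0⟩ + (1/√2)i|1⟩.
1/√2|0⟩ - 1/√2|1⟩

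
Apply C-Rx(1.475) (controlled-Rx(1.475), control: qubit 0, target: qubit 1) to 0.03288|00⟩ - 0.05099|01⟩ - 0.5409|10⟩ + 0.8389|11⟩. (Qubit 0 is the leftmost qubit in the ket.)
0.03288|00⟩ - 0.05099|01⟩ + (-0.4003 - 0.5641i)|10⟩ + (0.6209 + 0.3637i)|11⟩

C-Rx(1.475) leaves the control-|0⟩ kets |00⟩, |01⟩ unchanged and applies Rx(1.475) to qubit 1 on the control-|1⟩ pair (|10⟩, |11⟩).
Rx(1.475) = [[cos(θ/2), −i·sin(θ/2)], [−i·sin(θ/2), cos(θ/2)]]; θ = 1.475, cos(θ/2) ≈ 0.740152, sin(θ/2) ≈ 0.67244.
With a = amp(|10⟩) = -0.5409 and b = amp(|11⟩) = 0.8389:
new amp(|10⟩) = (0.740152)·a + (-0.67244i)·b = (-0.4003 - 0.5641i)
new amp(|11⟩) = (-0.67244i)·a + (0.740152)·b = (0.6209 + 0.3637i)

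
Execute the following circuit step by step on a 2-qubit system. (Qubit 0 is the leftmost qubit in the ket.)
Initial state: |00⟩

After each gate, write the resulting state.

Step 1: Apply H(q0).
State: 1/√2|00⟩ + 1/√2|10⟩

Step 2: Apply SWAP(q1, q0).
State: 1/√2|00⟩ + 1/√2|01⟩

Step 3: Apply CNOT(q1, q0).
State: 1/√2|00⟩ + 1/√2|11⟩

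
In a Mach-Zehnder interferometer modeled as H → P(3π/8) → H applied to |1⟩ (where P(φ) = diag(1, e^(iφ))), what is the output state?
(0.3087 - 0.4619i)|0⟩ + (0.6913 + 0.4619i)|1⟩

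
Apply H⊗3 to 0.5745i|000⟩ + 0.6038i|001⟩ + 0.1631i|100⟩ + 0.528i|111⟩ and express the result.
0.6609i|000⟩ - 0.1394i|001⟩ + 0.2876i|010⟩ + 0.234i|011⟩ + 0.1723i|100⟩ + 0.1187i|101⟩ + 0.5456i|110⟩ - 0.2547i|111⟩

H⊗3 gives amp(|y⟩) = (1/2√2) Σ_x (−1)^(x·y) amp(|x⟩), where x·y is the number of positions in which both x and y have a 1.
|000⟩: (0.5745i + 0.6038i + 0.1631i + 0.528i)/(2√2) = 0.6609i
|001⟩: (0.5745i - 0.6038i + 0.1631i - 0.528i)/(2√2) = -0.1394i
|010⟩: (0.5745i + 0.6038i + 0.1631i - 0.528i)/(2√2) = 0.2876i
|011⟩: (0.5745i - 0.6038i + 0.1631i + 0.528i)/(2√2) = 0.234i
|100⟩: (0.5745i + 0.6038i - 0.1631i - 0.528i)/(2√2) = 0.1723i
|101⟩: (0.5745i - 0.6038i - 0.1631i + 0.528i)/(2√2) = 0.1187i
|110⟩: (0.5745i + 0.6038i - 0.1631i + 0.528i)/(2√2) = 0.5456i
|111⟩: (0.5745i - 0.6038i - 0.1631i - 0.528i)/(2√2) = -0.2547i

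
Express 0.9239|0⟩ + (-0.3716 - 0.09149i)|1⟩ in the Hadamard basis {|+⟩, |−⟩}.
(0.3905 - 0.06469i)|+⟩ + (0.9161 + 0.06469i)|−⟩

With |ψ⟩ = α|0⟩ + β|1⟩, the Hadamard-basis coefficients are ⟨+|ψ⟩ = (α + β)/√2 and ⟨−|ψ⟩ = (α − β)/√2.
Here α = 0.9239, β = (-0.3716 - 0.09149i): (α + β)/√2 = (0.3905 - 0.06469i), (α − β)/√2 = (0.9161 + 0.06469i).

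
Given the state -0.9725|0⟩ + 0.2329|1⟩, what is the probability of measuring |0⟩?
0.9458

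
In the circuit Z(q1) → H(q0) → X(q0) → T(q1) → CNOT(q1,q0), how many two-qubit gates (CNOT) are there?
1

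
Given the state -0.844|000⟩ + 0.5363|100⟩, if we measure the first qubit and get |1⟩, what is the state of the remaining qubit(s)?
|00⟩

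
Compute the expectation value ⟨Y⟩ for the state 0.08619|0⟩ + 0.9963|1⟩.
0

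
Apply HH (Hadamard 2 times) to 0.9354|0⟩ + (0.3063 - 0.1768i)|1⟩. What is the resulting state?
0.9354|0⟩ + (0.3063 - 0.1768i)|1⟩

H² = I, so an even number of Hadamards cancels: H^2 = I and the state is unchanged.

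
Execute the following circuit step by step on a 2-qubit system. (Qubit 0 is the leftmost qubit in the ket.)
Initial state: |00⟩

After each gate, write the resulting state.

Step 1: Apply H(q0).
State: 1/√2|00⟩ + 1/√2|10⟩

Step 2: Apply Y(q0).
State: -(1/√2)i|00⟩ + (1/√2)i|10⟩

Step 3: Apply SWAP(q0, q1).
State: -(1/√2)i|00⟩ + (1/√2)i|01⟩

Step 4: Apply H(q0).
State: -(1/2)i|00⟩ + (1/2)i|01⟩ - (1/2)i|10⟩ + (1/2)i|11⟩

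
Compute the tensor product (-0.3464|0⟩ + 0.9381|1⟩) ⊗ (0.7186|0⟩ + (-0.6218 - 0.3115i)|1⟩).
-0.2489|00⟩ + (0.2154 + 0.1079i)|01⟩ + 0.6741|10⟩ + (-0.5833 - 0.2922i)|11⟩

amp(|b₁b₂…⟩) = product of the factor amplitudes for bits b₁, b₂, …; only kets whose every factor amplitude is nonzero survive.
|00⟩: (-0.3464)(0.7186) = -0.2489
|01⟩: (-0.3464)(-0.6218 - 0.3115i) = (0.2154 + 0.1079i)
|10⟩: (0.9381)(0.7186) = 0.6741
|11⟩: (0.9381)(-0.6218 - 0.3115i) = (-0.5833 - 0.2922i)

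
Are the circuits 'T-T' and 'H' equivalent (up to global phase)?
No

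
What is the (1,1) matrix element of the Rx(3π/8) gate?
0.8315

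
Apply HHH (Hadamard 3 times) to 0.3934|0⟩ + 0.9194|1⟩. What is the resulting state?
0.9283|0⟩ - 0.3719|1⟩

H² = I, so H^3 = H: a single Hadamard. With (a, b) = (0.3934, 0.9194), H gives ((a + b)/√2, (a − b)/√2) = (0.9283, -0.3719).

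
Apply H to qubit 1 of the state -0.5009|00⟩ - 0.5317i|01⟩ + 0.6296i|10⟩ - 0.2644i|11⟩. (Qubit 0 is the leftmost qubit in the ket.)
(-0.3542 - 0.376i)|00⟩ + (-0.3542 + 0.376i)|01⟩ + 0.2582i|10⟩ + 0.6322i|11⟩

H on qubit 1 mixes each pair of kets that differ only in qubit 1: amplitudes (a, b) of (|…0…⟩, |…1…⟩) become ((a + b)/√2, (a − b)/√2). Kets absent from the input have amplitude 0.
(|00⟩, |01⟩): (a, b) = (-0.5009, -0.5317i) → ((-0.3542 - 0.376i), (-0.3542 + 0.376i))
(|10⟩, |11⟩): (a, b) = (0.6296i, -0.2644i) → (0.2582i, 0.6322i)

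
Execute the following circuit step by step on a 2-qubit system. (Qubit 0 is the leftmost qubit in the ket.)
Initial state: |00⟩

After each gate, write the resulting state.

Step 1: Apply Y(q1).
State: i|01⟩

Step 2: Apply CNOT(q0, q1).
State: i|01⟩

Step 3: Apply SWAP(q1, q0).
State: i|10⟩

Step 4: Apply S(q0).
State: -|10⟩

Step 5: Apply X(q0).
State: -|00⟩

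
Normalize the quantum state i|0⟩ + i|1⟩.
(1/√2)i|0⟩ + (1/√2)i|1⟩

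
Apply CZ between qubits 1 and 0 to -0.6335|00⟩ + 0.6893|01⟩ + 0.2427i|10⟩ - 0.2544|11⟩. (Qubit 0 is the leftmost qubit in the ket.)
-0.6335|00⟩ + 0.6893|01⟩ + 0.2427i|10⟩ + 0.2544|11⟩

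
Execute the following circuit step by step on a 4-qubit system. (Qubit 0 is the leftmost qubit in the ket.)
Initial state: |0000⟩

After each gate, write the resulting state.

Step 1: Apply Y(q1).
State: i|0100⟩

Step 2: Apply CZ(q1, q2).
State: i|0100⟩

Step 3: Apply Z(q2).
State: i|0100⟩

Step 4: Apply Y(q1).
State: |0000⟩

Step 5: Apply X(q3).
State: |0001⟩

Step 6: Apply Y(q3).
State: -i|0000⟩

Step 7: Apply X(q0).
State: -i|1000⟩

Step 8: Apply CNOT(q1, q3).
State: -i|1000⟩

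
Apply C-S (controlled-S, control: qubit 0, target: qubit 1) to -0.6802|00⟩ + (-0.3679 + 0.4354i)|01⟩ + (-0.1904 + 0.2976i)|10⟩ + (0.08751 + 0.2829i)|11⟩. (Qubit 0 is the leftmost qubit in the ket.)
-0.6802|00⟩ + (-0.3679 + 0.4354i)|01⟩ + (-0.1904 + 0.2976i)|10⟩ + (-0.2829 + 0.08751i)|11⟩

C-S leaves the control-|0⟩ kets |00⟩, |01⟩ unchanged and applies S to qubit 1 on the control-|1⟩ pair (|10⟩, |11⟩).
S = [[1, 0], [0, i]].
With a = amp(|10⟩) = (-0.1904 + 0.2976i) and b = amp(|11⟩) = (0.08751 + 0.2829i):
new amp(|10⟩) = (1)·a = (-0.1904 + 0.2976i)
new amp(|11⟩) = (i)·b = (-0.2829 + 0.08751i)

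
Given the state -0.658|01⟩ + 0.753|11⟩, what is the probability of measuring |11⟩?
0.567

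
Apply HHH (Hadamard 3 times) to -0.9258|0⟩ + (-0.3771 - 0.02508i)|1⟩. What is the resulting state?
(-0.9213 - 0.01773i)|0⟩ + (-0.388 + 0.01773i)|1⟩

H² = I, so H^3 = H: a single Hadamard. With (a, b) = (-0.9258, (-0.3771 - 0.02508i)), H gives ((a + b)/√2, (a − b)/√2) = ((-0.9213 - 0.01773i), (-0.388 + 0.01773i)).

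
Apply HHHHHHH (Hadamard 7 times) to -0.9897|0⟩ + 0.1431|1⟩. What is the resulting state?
-0.5986|0⟩ - 0.801|1⟩

H² = I, so H^7 = H: a single Hadamard. With (a, b) = (-0.9897, 0.1431), H gives ((a + b)/√2, (a − b)/√2) = (-0.5986, -0.801).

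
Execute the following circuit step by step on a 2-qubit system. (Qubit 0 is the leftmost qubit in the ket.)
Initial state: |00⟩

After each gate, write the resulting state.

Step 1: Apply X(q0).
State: |10⟩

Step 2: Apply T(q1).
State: |10⟩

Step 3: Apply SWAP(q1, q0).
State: |01⟩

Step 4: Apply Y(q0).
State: i|11⟩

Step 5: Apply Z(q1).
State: -i|11⟩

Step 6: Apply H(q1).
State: -(1/√2)i|10⟩ + (1/√2)i|11⟩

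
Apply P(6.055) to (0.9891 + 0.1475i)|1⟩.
(0.9968 - 0.08007i)|1⟩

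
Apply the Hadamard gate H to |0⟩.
1/√2|0⟩ + 1/√2|1⟩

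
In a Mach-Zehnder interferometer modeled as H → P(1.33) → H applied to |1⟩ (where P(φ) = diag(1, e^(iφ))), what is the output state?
(0.3808 - 0.4856i)|0⟩ + (0.6192 + 0.4856i)|1⟩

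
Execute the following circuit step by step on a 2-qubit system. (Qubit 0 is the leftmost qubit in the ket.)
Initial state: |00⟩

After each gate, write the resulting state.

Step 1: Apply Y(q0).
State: i|10⟩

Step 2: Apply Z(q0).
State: -i|10⟩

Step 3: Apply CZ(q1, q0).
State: -i|10⟩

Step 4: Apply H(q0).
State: -(1/√2)i|00⟩ + (1/√2)i|10⟩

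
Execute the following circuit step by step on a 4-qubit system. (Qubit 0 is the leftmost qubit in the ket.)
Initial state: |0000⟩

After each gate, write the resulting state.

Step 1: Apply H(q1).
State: 1/√2|0000⟩ + 1/√2|0100⟩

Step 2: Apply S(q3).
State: 1/√2|0000⟩ + 1/√2|0100⟩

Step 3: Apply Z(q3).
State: 1/√2|0000⟩ + 1/√2|0100⟩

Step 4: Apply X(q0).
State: 1/√2|1000⟩ + 1/√2|1100⟩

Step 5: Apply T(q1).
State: 1/√2|1000⟩ + (1/2 + (1/2)i)|1100⟩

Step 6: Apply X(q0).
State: 1/√2|0000⟩ + (1/2 + (1/2)i)|0100⟩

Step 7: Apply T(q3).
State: 1/√2|0000⟩ + (1/2 + (1/2)i)|0100⟩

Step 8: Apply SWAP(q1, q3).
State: 1/√2|0000⟩ + (1/2 + (1/2)i)|0001⟩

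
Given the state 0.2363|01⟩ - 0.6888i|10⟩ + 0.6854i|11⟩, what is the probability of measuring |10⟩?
0.4744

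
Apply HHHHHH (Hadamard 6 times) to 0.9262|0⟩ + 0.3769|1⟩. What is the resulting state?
0.9262|0⟩ + 0.3769|1⟩

H² = I, so an even number of Hadamards cancels: H^6 = I and the state is unchanged.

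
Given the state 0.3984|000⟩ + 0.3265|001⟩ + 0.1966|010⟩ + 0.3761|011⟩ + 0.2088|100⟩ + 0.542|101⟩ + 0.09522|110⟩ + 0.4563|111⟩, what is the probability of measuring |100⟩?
0.0436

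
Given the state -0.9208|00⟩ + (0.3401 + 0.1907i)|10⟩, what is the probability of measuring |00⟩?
0.8479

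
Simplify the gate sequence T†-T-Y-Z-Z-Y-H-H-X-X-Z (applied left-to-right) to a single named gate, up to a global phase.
Z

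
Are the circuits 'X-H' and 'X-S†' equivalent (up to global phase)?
No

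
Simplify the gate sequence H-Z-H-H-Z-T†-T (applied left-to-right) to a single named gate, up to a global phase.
H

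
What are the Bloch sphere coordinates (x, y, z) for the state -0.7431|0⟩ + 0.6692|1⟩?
(-0.9946, 0, 0.1044)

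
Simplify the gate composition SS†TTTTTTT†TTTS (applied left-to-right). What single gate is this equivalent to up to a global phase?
S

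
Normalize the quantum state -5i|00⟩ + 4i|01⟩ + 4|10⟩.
-0.6623i|00⟩ + 0.5298i|01⟩ + 0.5298|10⟩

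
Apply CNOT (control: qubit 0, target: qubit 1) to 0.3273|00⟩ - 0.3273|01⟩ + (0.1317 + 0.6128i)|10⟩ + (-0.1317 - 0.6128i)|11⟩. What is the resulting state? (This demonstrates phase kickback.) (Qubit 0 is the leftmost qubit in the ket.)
0.3273|00⟩ - 0.3273|01⟩ + (-0.1317 - 0.6128i)|10⟩ + (0.1317 + 0.6128i)|11⟩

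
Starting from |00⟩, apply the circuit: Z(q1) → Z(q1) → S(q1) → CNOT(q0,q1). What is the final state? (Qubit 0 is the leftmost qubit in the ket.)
|00⟩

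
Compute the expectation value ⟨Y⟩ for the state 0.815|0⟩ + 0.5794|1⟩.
0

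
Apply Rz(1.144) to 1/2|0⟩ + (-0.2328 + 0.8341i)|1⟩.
(0.4204 - 0.2707i)|0⟩ + (-0.6473 + 0.5753i)|1⟩

Rz(1.144) = [[e^(−iθ/2), 0], [0, e^(iθ/2)]] with e^(±iθ/2) = cos(θ/2) ± i·sin(θ/2); θ = 1.144, cos(θ/2) ≈ 0.84082, sin(θ/2) ≈ 0.541315.
With a = amp(|0⟩) = 1/2 and b = amp(|1⟩) = (-0.2328 + 0.8341i):
new amp(|0⟩) = (0.84082 - 0.541315i)·a = (0.4204 - 0.2707i)
new amp(|1⟩) = (0.84082 + 0.541315i)·b = (-0.6473 + 0.5753i)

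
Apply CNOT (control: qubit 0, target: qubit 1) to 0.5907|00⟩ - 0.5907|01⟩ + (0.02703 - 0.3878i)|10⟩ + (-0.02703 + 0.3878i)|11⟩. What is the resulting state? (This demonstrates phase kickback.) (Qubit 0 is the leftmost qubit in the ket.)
0.5907|00⟩ - 0.5907|01⟩ + (-0.02703 + 0.3878i)|10⟩ + (0.02703 - 0.3878i)|11⟩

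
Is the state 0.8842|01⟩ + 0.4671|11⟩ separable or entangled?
Separable

Writing the state as a|00⟩ + b|01⟩ + c|10⟩ + d|11⟩, it is a product state iff ad − bc = 0.
Here (a, b, c, d) = (0, 0.8842, 0, 0.4671): ad − bc = (0)(0.4671) − (0.8842)(0) = 0, so the state is separable.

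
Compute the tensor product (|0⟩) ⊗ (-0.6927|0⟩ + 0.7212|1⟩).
-0.6927|00⟩ + 0.7212|01⟩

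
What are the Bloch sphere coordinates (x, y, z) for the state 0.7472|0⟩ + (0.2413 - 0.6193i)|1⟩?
(0.3606, -0.9255, 0.1165)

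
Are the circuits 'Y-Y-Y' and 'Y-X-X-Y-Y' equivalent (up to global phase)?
Yes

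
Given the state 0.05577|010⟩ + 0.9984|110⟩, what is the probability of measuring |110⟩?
0.9968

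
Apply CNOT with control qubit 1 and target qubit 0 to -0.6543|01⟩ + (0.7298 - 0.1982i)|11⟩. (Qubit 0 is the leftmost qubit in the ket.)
(0.7298 - 0.1982i)|01⟩ - 0.6543|11⟩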